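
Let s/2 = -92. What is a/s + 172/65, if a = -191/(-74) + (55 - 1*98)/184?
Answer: 214420819/81423680 ≈ 2.6334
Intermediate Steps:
a = 15981/6808 (a = -191*(-1/74) + (55 - 98)*(1/184) = 191/74 - 43*1/184 = 191/74 - 43/184 = 15981/6808 ≈ 2.3474)
s = -184 (s = 2*(-92) = -184)
a/s + 172/65 = (15981/6808)/(-184) + 172/65 = (15981/6808)*(-1/184) + 172*(1/65) = -15981/1252672 + 172/65 = 214420819/81423680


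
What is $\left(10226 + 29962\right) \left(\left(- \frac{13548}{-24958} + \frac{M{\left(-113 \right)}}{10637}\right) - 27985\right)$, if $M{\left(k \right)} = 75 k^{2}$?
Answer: $- \frac{148803363149128896}{132739123} \approx -1.121 \cdot 10^{9}$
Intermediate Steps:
$\left(10226 + 29962\right) \left(\left(- \frac{13548}{-24958} + \frac{M{\left(-113 \right)}}{10637}\right) - 27985\right) = \left(10226 + 29962\right) \left(\left(- \frac{13548}{-24958} + \frac{75 \left(-113\right)^{2}}{10637}\right) - 27985\right) = 40188 \left(\left(\left(-13548\right) \left(- \frac{1}{24958}\right) + 75 \cdot 12769 \cdot \frac{1}{10637}\right) - 27985\right) = 40188 \left(\left(\frac{6774}{12479} + 957675 \cdot \frac{1}{10637}\right) - 27985\right) = 40188 \left(\left(\frac{6774}{12479} + \frac{957675}{10637}\right) - 27985\right) = 40188 \left(\frac{12022881363}{132739123} - 27985\right) = 40188 \left(- \frac{3702681475792}{132739123}\right) = - \frac{148803363149128896}{132739123}$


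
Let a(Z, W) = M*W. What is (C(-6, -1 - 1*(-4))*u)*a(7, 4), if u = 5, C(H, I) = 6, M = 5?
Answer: 600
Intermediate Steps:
a(Z, W) = 5*W
(C(-6, -1 - 1*(-4))*u)*a(7, 4) = (6*5)*(5*4) = 30*20 = 600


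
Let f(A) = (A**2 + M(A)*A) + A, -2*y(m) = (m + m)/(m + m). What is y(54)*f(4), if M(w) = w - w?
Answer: -10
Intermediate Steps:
M(w) = 0
y(m) = -1/2 (y(m) = -(m + m)/(2*(m + m)) = -2*m/(2*(2*m)) = -2*m*1/(2*m)/2 = -1/2*1 = -1/2)
f(A) = A + A**2 (f(A) = (A**2 + 0*A) + A = (A**2 + 0) + A = A**2 + A = A + A**2)
y(54)*f(4) = -2*(1 + 4) = -2*5 = -1/2*20 = -10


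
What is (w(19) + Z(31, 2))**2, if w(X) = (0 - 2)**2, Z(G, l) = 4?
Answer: 64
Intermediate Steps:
w(X) = 4 (w(X) = (-2)**2 = 4)
(w(19) + Z(31, 2))**2 = (4 + 4)**2 = 8**2 = 64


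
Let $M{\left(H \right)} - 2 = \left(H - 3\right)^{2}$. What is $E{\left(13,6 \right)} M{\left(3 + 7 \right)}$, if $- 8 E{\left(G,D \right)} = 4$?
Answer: $- \frac{51}{2} \approx -25.5$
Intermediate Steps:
$M{\left(H \right)} = 2 + \left(-3 + H\right)^{2}$ ($M{\left(H \right)} = 2 + \left(H - 3\right)^{2} = 2 + \left(-3 + H\right)^{2}$)
$E{\left(G,D \right)} = - \frac{1}{2}$ ($E{\left(G,D \right)} = \left(- \frac{1}{8}\right) 4 = - \frac{1}{2}$)
$E{\left(13,6 \right)} M{\left(3 + 7 \right)} = - \frac{2 + \left(-3 + \left(3 + 7\right)\right)^{2}}{2} = - \frac{2 + \left(-3 + 10\right)^{2}}{2} = - \frac{2 + 7^{2}}{2} = - \frac{2 + 49}{2} = \left(- \frac{1}{2}\right) 51 = - \frac{51}{2}$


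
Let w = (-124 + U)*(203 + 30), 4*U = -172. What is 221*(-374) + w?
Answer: -121565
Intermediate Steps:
U = -43 (U = (¼)*(-172) = -43)
w = -38911 (w = (-124 - 43)*(203 + 30) = -167*233 = -38911)
221*(-374) + w = 221*(-374) - 38911 = -82654 - 38911 = -121565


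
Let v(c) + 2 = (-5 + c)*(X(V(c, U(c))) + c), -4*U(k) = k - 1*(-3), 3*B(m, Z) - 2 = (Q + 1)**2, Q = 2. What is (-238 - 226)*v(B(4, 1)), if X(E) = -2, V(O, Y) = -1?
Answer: 17632/9 ≈ 1959.1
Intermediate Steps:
B(m, Z) = 11/3 (B(m, Z) = 2/3 + (2 + 1)**2/3 = 2/3 + (1/3)*3**2 = 2/3 + (1/3)*9 = 2/3 + 3 = 11/3)
U(k) = -3/4 - k/4 (U(k) = -(k - 1*(-3))/4 = -(k + 3)/4 = -(3 + k)/4 = -3/4 - k/4)
v(c) = -2 + (-5 + c)*(-2 + c)
(-238 - 226)*v(B(4, 1)) = (-238 - 226)*(8 + (11/3)**2 - 7*11/3) = -464*(8 + 121/9 - 77/3) = -464*(-38/9) = 17632/9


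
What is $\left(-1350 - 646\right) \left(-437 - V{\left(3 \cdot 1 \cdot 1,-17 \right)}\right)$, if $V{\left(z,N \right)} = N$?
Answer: $838320$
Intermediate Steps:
$\left(-1350 - 646\right) \left(-437 - V{\left(3 \cdot 1 \cdot 1,-17 \right)}\right) = \left(-1350 - 646\right) \left(-437 - -17\right) = - 1996 \left(-437 + 17\right) = \left(-1996\right) \left(-420\right) = 838320$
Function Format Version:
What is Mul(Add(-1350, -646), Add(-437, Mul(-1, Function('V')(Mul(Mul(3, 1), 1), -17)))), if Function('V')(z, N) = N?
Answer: 838320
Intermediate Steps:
Mul(Add(-1350, -646), Add(-437, Mul(-1, Function('V')(Mul(Mul(3, 1), 1), -17)))) = Mul(Add(-1350, -646), Add(-437, Mul(-1, -17))) = Mul(-1996, Add(-437, 17)) = Mul(-1996, -420) = 838320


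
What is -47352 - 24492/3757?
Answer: -13686612/289 ≈ -47359.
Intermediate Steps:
-47352 - 24492/3757 = -47352 - 1*1884/289 = -47352 - 1884/289 = -13686612/289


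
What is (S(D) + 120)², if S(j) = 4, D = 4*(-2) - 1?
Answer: 15376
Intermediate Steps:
D = -9 (D = -8 - 1 = -9)
(S(D) + 120)² = (4 + 120)² = 124² = 15376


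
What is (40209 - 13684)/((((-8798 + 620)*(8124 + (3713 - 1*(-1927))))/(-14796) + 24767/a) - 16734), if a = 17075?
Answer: -186147808125/64037326163 ≈ -2.9069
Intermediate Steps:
(40209 - 13684)/((((-8798 + 620)*(8124 + (3713 - 1*(-1927))))/(-14796) + 24767/a) - 16734) = (40209 - 13684)/((((-8798 + 620)*(8124 + (3713 - 1*(-1927))))/(-14796) + 24767/17075) - 16734) = 26525/((-8178*(8124 + (3713 + 1927))*(-1/14796) + 24767*(1/17075)) - 16734) = 26525/((-8178*(8124 + 5640)*(-1/14796) + 24767/17075) - 16734) = 26525/((-8178*13764*(-1/14796) + 24767/17075) - 16734) = 26525/((-112561992*(-1/14796) + 24767/17075) - 16734) = 26525/((3126722/411 + 24767/17075) - 16734) = 26525/(53398957387/7017825 - 16734) = 26525/(-64037326163/7017825) = 26525*(-7017825/64037326163) = -186147808125/64037326163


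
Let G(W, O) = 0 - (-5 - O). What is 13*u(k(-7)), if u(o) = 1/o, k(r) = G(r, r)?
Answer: -13/2 ≈ -6.5000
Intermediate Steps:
G(W, O) = 5 + O (G(W, O) = 0 + (5 + O) = 5 + O)
k(r) = 5 + r
13*u(k(-7)) = 13/(5 - 7) = 13/(-2) = 13*(-½) = -13/2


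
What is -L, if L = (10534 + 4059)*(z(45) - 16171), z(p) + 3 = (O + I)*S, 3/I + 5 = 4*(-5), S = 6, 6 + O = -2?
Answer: 5918453824/25 ≈ 2.3674e+8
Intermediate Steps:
O = -8 (O = -6 - 2 = -8)
I = -3/25 (I = 3/(-5 + 4*(-5)) = 3/(-5 - 20) = 3/(-25) = 3*(-1/25) = -3/25 ≈ -0.12000)
z(p) = -1293/25 (z(p) = -3 + (-8 - 3/25)*6 = -3 - 203/25*6 = -3 - 1218/25 = -1293/25)
L = -5918453824/25 (L = (10534 + 4059)*(-1293/25 - 16171) = 14593*(-405568/25) = -5918453824/25 ≈ -2.3674e+8)
-L = -1*(-5918453824/25) = 5918453824/25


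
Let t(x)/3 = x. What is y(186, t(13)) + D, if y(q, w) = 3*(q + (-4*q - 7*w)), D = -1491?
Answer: -3984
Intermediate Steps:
t(x) = 3*x
y(q, w) = -21*w - 9*q (y(q, w) = 3*(q + (-7*w - 4*q)) = 3*(-7*w - 3*q) = -21*w - 9*q)
y(186, t(13)) + D = (-63*13 - 9*186) - 1491 = (-21*39 - 1674) - 1491 = (-819 - 1674) - 1491 = -2493 - 1491 = -3984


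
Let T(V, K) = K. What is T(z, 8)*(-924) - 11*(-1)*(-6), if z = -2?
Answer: -7458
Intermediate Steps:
T(z, 8)*(-924) - 11*(-1)*(-6) = 8*(-924) - 11*(-1)*(-6) = -7392 + 11*(-6) = -7392 - 66 = -7458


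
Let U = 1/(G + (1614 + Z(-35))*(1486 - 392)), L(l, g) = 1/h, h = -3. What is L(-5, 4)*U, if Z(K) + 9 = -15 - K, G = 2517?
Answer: -1/5340801 ≈ -1.8724e-7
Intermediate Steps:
Z(K) = -24 - K (Z(K) = -9 + (-15 - K) = -24 - K)
L(l, g) = -1/3 (L(l, g) = 1/(-3) = -1/3)
U = 1/1780267 (U = 1/(2517 + (1614 + (-24 - 1*(-35)))*(1486 - 392)) = 1/(2517 + (1614 + (-24 + 35))*1094) = 1/(2517 + (1614 + 11)*1094) = 1/(2517 + 1625*1094) = 1/(2517 + 1777750) = 1/1780267 ≈ 5.6171e-7)
L(-5, 4)*U = -1/3*1/1780267 = -1/5340801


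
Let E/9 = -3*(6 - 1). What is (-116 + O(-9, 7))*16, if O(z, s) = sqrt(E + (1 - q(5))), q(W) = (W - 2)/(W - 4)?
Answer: -1856 + 16*I*sqrt(137) ≈ -1856.0 + 187.28*I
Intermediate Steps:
q(W) = (-2 + W)/(-4 + W)
E = -135 (E = 9*(-3*(6 - 1)) = 9*(-3*5) = 9*(-15) = -135)
O(z, s) = I*sqrt(137) (O(z, s) = sqrt(-135 + (1 - (-2 + 5)/(-4 + 5))) = sqrt(-135 + (1 - 3/1)) = sqrt(-135 + (1 - 3)) = sqrt(-135 - 2) = sqrt(-137) = I*sqrt(137))
(-116 + O(-9, 7))*16 = (-116 + I*sqrt(137))*16 = -1856 + 16*I*sqrt(137)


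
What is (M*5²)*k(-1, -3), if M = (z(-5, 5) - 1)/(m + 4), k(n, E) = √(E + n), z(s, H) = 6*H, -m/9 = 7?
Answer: -1450*I/59 ≈ -24.576*I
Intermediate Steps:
m = -63 (m = -9*7 = -63)
M = -29/59 (M = (6*5 - 1)/(-63 + 4) = (30 - 1)/(-59) = 29*(-1/59) = -29/59 ≈ -0.49153)
(M*5²)*k(-1, -3) = (-29/59*5²)*√(-3 - 1) = (-29/59*25)*√(-4) = -1450*I/59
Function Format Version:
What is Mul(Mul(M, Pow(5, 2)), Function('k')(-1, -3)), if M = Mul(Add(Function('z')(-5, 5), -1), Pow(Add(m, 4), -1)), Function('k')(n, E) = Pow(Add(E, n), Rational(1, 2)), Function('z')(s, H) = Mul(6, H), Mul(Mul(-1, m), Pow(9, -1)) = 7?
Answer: Mul(Rational(-1450, 59), I) ≈ Mul(-24.576, I)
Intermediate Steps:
m = -63 (m = Mul(-9, 7) = -63)
M = Rational(-29, 59) (M = Mul(Add(Mul(6, 5), -1), Pow(Add(-63, 4), -1)) = Mul(Add(30, -1), Pow(-59, -1)) = Mul(29, Rational(-1, 59)) = Rational(-29, 59) ≈ -0.49153)
Mul(Mul(M, Pow(5, 2)), Function('k')(-1, -3)) = Mul(Mul(Rational(-29, 59), Pow(5, 2)), Pow(Add(-3, -1), Rational(1, 2))) = Mul(Mul(Rational(-29, 59), 25), Pow(-4, Rational(1, 2))) = Mul(Rational(-725, 59), Mul(2, I)) = Mul(Rational(-1450, 59), I)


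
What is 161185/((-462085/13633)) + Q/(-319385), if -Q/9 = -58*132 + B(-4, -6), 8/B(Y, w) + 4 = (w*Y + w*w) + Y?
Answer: -140371929975091/29516603545 ≈ -4755.7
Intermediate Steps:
B(Y, w) = 8/(-4 + Y + w² + Y*w) (B(Y, w) = 8/(-4 + ((w*Y + w*w) + Y)) = 8/(-4 + ((Y*w + w²) + Y)) = 8/(-4 + ((w² + Y*w) + Y)) = 8/(-4 + (Y + w² + Y*w)) = 8/(-4 + Y + w² + Y*w))
Q = 895734/13 (Q = -9*(-58*132 + 8/(-4 - 4 + (-6)² - 4*(-6))) = -9*(-7656 + 8/(-4 - 4 + 36 + 24)) = -9*(-7656 + 8/52) = -9*(-7656 + 8*(1/52)) = -9*(-7656 + 2/13) = -9*(-99526/13) = 895734/13 ≈ 68903.)
161185/((-462085/13633)) + Q/(-319385) = 161185/((-462085/13633)) + (895734/13)/(-319385) = 161185/((-462085*1/13633)) + (895734/13)*(-1/319385) = 161185/(-462085/13633) - 895734/4152005 = 161185*(-13633/462085) - 895734/4152005 = -439487021/92417 - 895734/4152005 = -140371929975091/29516603545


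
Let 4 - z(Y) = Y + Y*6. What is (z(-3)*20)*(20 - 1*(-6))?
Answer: 13000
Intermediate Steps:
z(Y) = 4 - 7*Y (z(Y) = 4 - (Y + Y*6) = 4 - (Y + 6*Y) = 4 - 7*Y)
(z(-3)*20)*(20 - 1*(-6)) = ((4 - 7*(-3))*20)*(20 - 1*(-6)) = ((4 + 21)*20)*(20 + 6) = (25*20)*26 = 500*26 = 13000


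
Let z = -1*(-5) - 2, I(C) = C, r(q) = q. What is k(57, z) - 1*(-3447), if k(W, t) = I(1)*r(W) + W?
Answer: 3561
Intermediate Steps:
z = 3 (z = 5 - 2 = 3)
k(W, t) = 2*W (k(W, t) = 1*W + W = W + W = 2*W)
k(57, z) - 1*(-3447) = 2*57 - 1*(-3447) = 114 + 3447 = 3561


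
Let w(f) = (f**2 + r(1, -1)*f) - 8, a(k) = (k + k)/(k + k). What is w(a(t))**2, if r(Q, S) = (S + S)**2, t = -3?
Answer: 9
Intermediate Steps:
a(k) = 1 (a(k) = (2*k)/((2*k)) = (2*k)*(1/(2*k)) = 1)
r(Q, S) = 4*S**2 (r(Q, S) = (2*S)**2 = 4*S**2)
w(f) = -8 + f**2 + 4*f (w(f) = (f**2 + (4*(-1)**2)*f) - 8 = (f**2 + (4*1)*f) - 8 = (f**2 + 4*f) - 8 = -8 + f**2 + 4*f)
w(a(t))**2 = (-8 + 1**2 + 4*1)**2 = (-8 + 1 + 4)**2 = (-3)**2 = 9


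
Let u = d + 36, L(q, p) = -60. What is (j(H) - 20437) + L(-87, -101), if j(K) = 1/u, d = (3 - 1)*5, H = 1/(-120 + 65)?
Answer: -942861/46 ≈ -20497.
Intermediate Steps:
H = -1/55 (H = 1/(-55) = -1/55 ≈ -0.018182)
d = 10 (d = 2*5 = 10)
u = 46 (u = 10 + 36 = 46)
j(K) = 1/46
(j(H) - 20437) + L(-87, -101) = (1/46 - 20437) - 60 = -940101/46 - 60 = -942861/46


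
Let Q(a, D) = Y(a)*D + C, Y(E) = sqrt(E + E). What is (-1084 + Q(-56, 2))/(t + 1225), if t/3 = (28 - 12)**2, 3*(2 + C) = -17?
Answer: -3275/5979 + 8*I*sqrt(7)/1993 ≈ -0.54775 + 0.01062*I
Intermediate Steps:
C = -23/3 (C = -2 + (1/3)*(-17) = -2 - 17/3 = -23/3 ≈ -7.6667)
t = 768 (t = 3*(28 - 12)**2 = 3*16**2 = 3*256 = 768)
Y(E) = sqrt(2)*sqrt(E) (Y(E) = sqrt(2*E) = sqrt(2)*sqrt(E))
Q(a, D) = -23/3 + D*sqrt(2)*sqrt(a) (Q(a, D) = (sqrt(2)*sqrt(a))*D - 23/3 = D*sqrt(2)*sqrt(a) - 23/3 = -23/3 + D*sqrt(2)*sqrt(a))
(-1084 + Q(-56, 2))/(t + 1225) = (-1084 + (-23/3 + 2*sqrt(2)*sqrt(-56)))/(768 + 1225) = (-1084 + (-23/3 + 2*sqrt(2)*(2*I*sqrt(14))))/1993 = (-1084 + (-23/3 + 8*I*sqrt(7)))*(1/1993) = (-3275/3 + 8*I*sqrt(7))*(1/1993) = -3275/5979 + 8*I*sqrt(7)/1993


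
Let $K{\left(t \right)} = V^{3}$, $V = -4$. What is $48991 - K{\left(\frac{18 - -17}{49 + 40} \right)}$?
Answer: $49055$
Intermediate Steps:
$K{\left(t \right)} = -64$ ($K{\left(t \right)} = \left(-4\right)^{3} = -64$)
$48991 - K{\left(\frac{18 - -17}{49 + 40} \right)} = 48991 - -64 = 48991 + 64 = 49055$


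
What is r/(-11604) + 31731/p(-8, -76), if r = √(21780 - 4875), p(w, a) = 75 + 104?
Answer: 31731/179 - 7*√345/11604 ≈ 177.26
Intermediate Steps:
p(w, a) = 179
r = 7*√345 (r = √16905 = 7*√345 ≈ 130.02)
r/(-11604) + 31731/p(-8, -76) = (7*√345)/(-11604) + 31731/179 = (7*√345)*(-1/11604) + 31731*(1/179) = -7*√345/11604 + 31731/179 = 31731/179 - 7*√345/11604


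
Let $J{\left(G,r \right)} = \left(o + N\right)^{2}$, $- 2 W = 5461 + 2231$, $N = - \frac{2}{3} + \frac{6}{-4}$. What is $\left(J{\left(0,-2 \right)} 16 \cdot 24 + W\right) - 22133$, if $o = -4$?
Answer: $- \frac{34129}{3} \approx -11376.0$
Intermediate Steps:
$N = - \frac{13}{6}$ ($N = \left(-2\right) \frac{1}{3} + 6 \left(- \frac{1}{4}\right) = - \frac{2}{3} - \frac{3}{2} = - \frac{13}{6} \approx -2.1667$)
$W = -3846$ ($W = - \frac{5461 + 2231}{2} = \left(- \frac{1}{2}\right) 7692 = -3846$)
$J{\left(G,r \right)} = \frac{1369}{36}$ ($J{\left(G,r \right)} = \left(-4 - \frac{13}{6}\right)^{2} = \left(- \frac{37}{6}\right)^{2} = \frac{1369}{36}$)
$\left(J{\left(0,-2 \right)} 16 \cdot 24 + W\right) - 22133 = \left(\frac{1369}{36} \cdot 16 \cdot 24 - 3846\right) - 22133 = \left(\frac{5476}{9} \cdot 24 - 3846\right) - 22133 = \left(\frac{43808}{3} - 3846\right) - 22133 = \frac{32270}{3} - 22133 = - \frac{34129}{3}$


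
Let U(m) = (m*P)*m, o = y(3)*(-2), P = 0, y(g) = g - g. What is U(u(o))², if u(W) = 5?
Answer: 0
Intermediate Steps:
y(g) = 0
o = 0 (o = 0*(-2) = 0)
U(m) = 0 (U(m) = (m*0)*m = 0*m = 0)
U(u(o))² = 0² = 0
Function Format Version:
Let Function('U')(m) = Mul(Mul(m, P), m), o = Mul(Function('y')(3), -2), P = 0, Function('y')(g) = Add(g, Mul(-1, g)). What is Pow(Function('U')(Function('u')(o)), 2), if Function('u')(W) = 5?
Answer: 0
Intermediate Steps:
Function('y')(g) = 0
o = 0 (o = Mul(0, -2) = 0)
Function('U')(m) = 0 (Function('U')(m) = Mul(Mul(m, 0), m) = Mul(0, m) = 0)
Pow(Function('U')(Function('u')(o)), 2) = Pow(0, 2) = 0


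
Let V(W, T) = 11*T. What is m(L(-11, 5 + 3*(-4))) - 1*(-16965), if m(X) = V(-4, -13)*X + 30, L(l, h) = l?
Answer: 18568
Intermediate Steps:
m(X) = 30 - 143*X (m(X) = (11*(-13))*X + 30 = -143*X + 30 = 30 - 143*X)
m(L(-11, 5 + 3*(-4))) - 1*(-16965) = (30 - 143*(-11)) - 1*(-16965) = (30 + 1573) + 16965 = 1603 + 16965 = 18568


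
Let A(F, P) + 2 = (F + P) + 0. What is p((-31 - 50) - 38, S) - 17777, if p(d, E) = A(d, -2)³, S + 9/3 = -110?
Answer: -1878644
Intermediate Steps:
S = -113 (S = -3 - 110 = -113)
A(F, P) = -2 + F + P (A(F, P) = -2 + ((F + P) + 0) = -2 + (F + P) = -2 + F + P)
p(d, E) = (-4 + d)³ (p(d, E) = (-2 + d - 2)³ = (-4 + d)³)
p((-31 - 50) - 38, S) - 17777 = (-4 + ((-31 - 50) - 38))³ - 17777 = (-4 + (-81 - 38))³ - 17777 = (-4 - 119)³ - 17777 = (-123)³ - 17777 = -1860867 - 17777 = -1878644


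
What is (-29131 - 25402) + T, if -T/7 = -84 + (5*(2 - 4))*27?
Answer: -52055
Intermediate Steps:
T = 2478 (T = -7*(-84 + (5*(2 - 4))*27) = -7*(-84 + (5*(-2))*27) = -7*(-84 - 10*27) = -7*(-84 - 270) = -7*(-354) = 2478)
(-29131 - 25402) + T = (-29131 - 25402) + 2478 = -54533 + 2478 = -52055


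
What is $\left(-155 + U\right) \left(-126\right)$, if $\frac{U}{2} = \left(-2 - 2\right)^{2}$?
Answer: $15498$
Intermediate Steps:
$U = 32$ ($U = 2 \left(-2 - 2\right)^{2} = 2 \left(-4\right)^{2} = 2 \cdot 16 = 32$)
$\left(-155 + U\right) \left(-126\right) = \left(-155 + 32\right) \left(-126\right) = \left(-123\right) \left(-126\right) = 15498$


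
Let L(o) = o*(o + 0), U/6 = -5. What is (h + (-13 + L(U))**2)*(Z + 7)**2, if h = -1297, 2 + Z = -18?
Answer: 132744768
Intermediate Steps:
U = -30 (U = 6*(-5) = -30)
Z = -20 (Z = -2 - 18 = -20)
L(o) = o**2 (L(o) = o*o = o**2)
(h + (-13 + L(U))**2)*(Z + 7)**2 = (-1297 + (-13 + (-30)**2)**2)*(-20 + 7)**2 = (-1297 + (-13 + 900)**2)*(-13)**2 = (-1297 + 887**2)*169 = (-1297 + 786769)*169 = 785472*169 = 132744768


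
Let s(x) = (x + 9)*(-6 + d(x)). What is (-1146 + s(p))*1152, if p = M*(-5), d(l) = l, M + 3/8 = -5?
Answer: -457470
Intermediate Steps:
M = -43/8 (M = -3/8 - 5 = -43/8 ≈ -5.3750)
p = 215/8 (p = -43/8*(-5) = 215/8 ≈ 26.875)
s(x) = (-6 + x)*(9 + x) (s(x) = (x + 9)*(-6 + x) = (9 + x)*(-6 + x) = (-6 + x)*(9 + x))
(-1146 + s(p))*1152 = (-1146 + (-54 + (215/8)**2 + 3*(215/8)))*1152 = (-1146 + (-54 + 46225/64 + 645/8))*1152 = (-1146 + 47929/64)*1152 = -25415/64*1152 = -457470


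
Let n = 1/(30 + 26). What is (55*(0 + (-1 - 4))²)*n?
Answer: 1375/56 ≈ 24.554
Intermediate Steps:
n = 1/56 ≈ 0.017857
(55*(0 + (-1 - 4))²)*n = (55*(0 + (-1 - 4))²)*(1/56) = (55*(0 - 5)²)*(1/56) = (55*(-5)²)*(1/56) = (55*25)*(1/56) = 1375*(1/56) = 1375/56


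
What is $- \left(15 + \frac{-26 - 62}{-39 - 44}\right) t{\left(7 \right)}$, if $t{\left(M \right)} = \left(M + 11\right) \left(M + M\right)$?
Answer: $- \frac{335916}{83} \approx -4047.2$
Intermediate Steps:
$t{\left(M \right)} = 2 M \left(11 + M\right)$ ($t{\left(M \right)} = \left(11 + M\right) 2 M = 2 M \left(11 + M\right)$)
$- \left(15 + \frac{-26 - 62}{-39 - 44}\right) t{\left(7 \right)} = - \left(15 + \frac{-26 - 62}{-39 - 44}\right) 2 \cdot 7 \left(11 + 7\right) = - \left(15 - \frac{88}{-83}\right) 2 \cdot 7 \cdot 18 = - \left(15 - - \frac{88}{83}\right) 252 = - \left(15 + \frac{88}{83}\right) 252 = - \frac{1333 \cdot 252}{83} = \left(-1\right) \frac{335916}{83} = - \frac{335916}{83}$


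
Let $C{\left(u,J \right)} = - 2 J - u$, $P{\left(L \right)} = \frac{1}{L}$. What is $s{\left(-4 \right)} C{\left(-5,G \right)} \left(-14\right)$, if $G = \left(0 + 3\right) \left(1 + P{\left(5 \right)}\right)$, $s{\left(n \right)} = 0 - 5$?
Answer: $-154$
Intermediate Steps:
$s{\left(n \right)} = -5$
$G = \frac{18}{5}$ ($G = \left(0 + 3\right) \left(1 + \frac{1}{5}\right) = 3 \left(1 + \frac{1}{5}\right) = 3 \cdot \frac{6}{5} = \frac{18}{5} \approx 3.6$)
$C{\left(u,J \right)} = - u - 2 J$
$s{\left(-4 \right)} C{\left(-5,G \right)} \left(-14\right) = - 5 \left(\left(-1\right) \left(-5\right) - \frac{36}{5}\right) \left(-14\right) = - 5 \left(5 - \frac{36}{5}\right) \left(-14\right) = \left(-5\right) \left(- \frac{11}{5}\right) \left(-14\right) = 11 \left(-14\right) = -154$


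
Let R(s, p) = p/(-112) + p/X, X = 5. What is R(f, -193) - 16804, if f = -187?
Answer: -9430891/560 ≈ -16841.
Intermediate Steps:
R(s, p) = 107*p/560 (R(s, p) = p/(-112) + p/5 = p*(-1/112) + p*(⅕) = -p/112 + p/5 = 107*p/560)
R(f, -193) - 16804 = (107/560)*(-193) - 16804 = -20651/560 - 16804 = -9430891/560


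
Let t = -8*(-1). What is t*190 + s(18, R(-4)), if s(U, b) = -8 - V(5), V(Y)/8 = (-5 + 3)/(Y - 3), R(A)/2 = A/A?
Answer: 1520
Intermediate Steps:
R(A) = 2 (R(A) = 2*(A/A) = 2*1 = 2)
V(Y) = -16/(-3 + Y) (V(Y) = 8*((-5 + 3)/(Y - 3)) = 8*(-2/(-3 + Y)) = -16/(-3 + Y))
t = 8
s(U, b) = 0 (s(U, b) = -8 - (-16)/(-3 + 5) = -8 - (-16)/2 = -8 - 1*(-8) = -8 + 8 = 0)
t*190 + s(18, R(-4)) = 8*190 + 0 = 1520 + 0 = 1520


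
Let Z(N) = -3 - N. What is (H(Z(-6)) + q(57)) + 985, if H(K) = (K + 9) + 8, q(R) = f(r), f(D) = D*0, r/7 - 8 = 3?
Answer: 1005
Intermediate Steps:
r = 77 (r = 56 + 7*3 = 56 + 21 = 77)
f(D) = 0
q(R) = 0
H(K) = 17 + K (H(K) = (9 + K) + 8 = 17 + K)
(H(Z(-6)) + q(57)) + 985 = ((17 + (-3 - 1*(-6))) + 0) + 985 = ((17 + (-3 + 6)) + 0) + 985 = ((17 + 3) + 0) + 985 = (20 + 0) + 985 = 20 + 985 = 1005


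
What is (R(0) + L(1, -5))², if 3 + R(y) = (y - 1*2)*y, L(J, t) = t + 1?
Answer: 49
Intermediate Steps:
L(J, t) = 1 + t
R(y) = -3 + y*(-2 + y) (R(y) = -3 + (y - 1*2)*y = -3 + (y - 2)*y = -3 + (-2 + y)*y = -3 + y*(-2 + y))
(R(0) + L(1, -5))² = ((-3 + 0² - 2*0) + (1 - 5))² = ((-3 + 0 + 0) - 4)² = (-3 - 4)² = (-7)² = 49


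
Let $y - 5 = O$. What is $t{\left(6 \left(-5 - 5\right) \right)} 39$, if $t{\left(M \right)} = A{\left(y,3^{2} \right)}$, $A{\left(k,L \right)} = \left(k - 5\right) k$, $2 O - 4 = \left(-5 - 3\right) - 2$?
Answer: $-234$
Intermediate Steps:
$O = -3$ ($O = 2 + \frac{\left(-5 - 3\right) - 2}{2} = 2 + \frac{-8 - 2}{2} = 2 + \frac{1}{2} \left(-10\right) = 2 - 5 = -3$)
$y = 2$ ($y = 5 - 3 = 2$)
$A{\left(k,L \right)} = k \left(-5 + k\right)$ ($A{\left(k,L \right)} = \left(-5 + k\right) k = k \left(-5 + k\right)$)
$t{\left(M \right)} = -6$ ($t{\left(M \right)} = 2 \left(-5 + 2\right) = 2 \left(-3\right) = -6$)
$t{\left(6 \left(-5 - 5\right) \right)} 39 = \left(-6\right) 39 = -234$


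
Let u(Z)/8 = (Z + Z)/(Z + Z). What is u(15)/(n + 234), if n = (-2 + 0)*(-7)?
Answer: 1/31 ≈ 0.032258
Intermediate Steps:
n = 14 (n = -2*(-7) = 14)
u(Z) = 8 (u(Z) = 8*((Z + Z)/(Z + Z)) = 8*((2*Z)/((2*Z))) = 8*((2*Z)*(1/(2*Z))) = 8*1 = 8)
u(15)/(n + 234) = 8/(14 + 234) = 8/248 = 8*(1/248) = 1/31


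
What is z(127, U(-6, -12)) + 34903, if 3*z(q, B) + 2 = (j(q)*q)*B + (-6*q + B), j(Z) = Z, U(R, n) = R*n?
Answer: 1265305/3 ≈ 4.2177e+5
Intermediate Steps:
z(q, B) = -2/3 - 2*q + B/3 + B*q**2/3 (z(q, B) = -2/3 + ((q*q)*B + (-6*q + B))/3 = -2/3 + (q**2*B + (B - 6*q))/3 = -2/3 + (B*q**2 + (B - 6*q))/3 = -2/3 + (B - 6*q + B*q**2)/3 = -2/3 + (-2*q + B/3 + B*q**2/3) = -2/3 - 2*q + B/3 + B*q**2/3)
z(127, U(-6, -12)) + 34903 = (-2/3 - 2*127 + (-6*(-12))/3 + (1/3)*(-6*(-12))*127**2) + 34903 = (-2/3 - 254 + (1/3)*72 + (1/3)*72*16129) + 34903 = (-2/3 - 254 + 24 + 387096) + 34903 = 1160596/3 + 34903 = 1265305/3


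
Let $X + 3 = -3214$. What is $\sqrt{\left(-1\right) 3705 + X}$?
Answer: $i \sqrt{6922} \approx 83.199 i$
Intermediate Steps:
$X = -3217$ ($X = -3 - 3214 = -3217$)
$\sqrt{\left(-1\right) 3705 + X} = \sqrt{\left(-1\right) 3705 - 3217} = \sqrt{-3705 - 3217} = \sqrt{-6922} = i \sqrt{6922}$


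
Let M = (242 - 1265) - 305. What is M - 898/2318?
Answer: -1539601/1159 ≈ -1328.4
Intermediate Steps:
M = -1328 (M = -1023 - 305 = -1328)
M - 898/2318 = -1328 - 898/2318 = -1328 - 898*1/2318 = -1328 - 449/1159 = -1539601/1159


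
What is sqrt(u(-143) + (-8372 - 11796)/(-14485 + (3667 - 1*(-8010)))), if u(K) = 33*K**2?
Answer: 2*sqrt(2309417058)/117 ≈ 821.48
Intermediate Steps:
sqrt(u(-143) + (-8372 - 11796)/(-14485 + (3667 - 1*(-8010)))) = sqrt(33*(-143)**2 + (-8372 - 11796)/(-14485 + (3667 - 1*(-8010)))) = sqrt(33*20449 - 20168/(-14485 + (3667 + 8010))) = sqrt(674817 - 20168/(-14485 + 11677)) = sqrt(674817 - 20168/(-2808)) = sqrt(674817 - 20168*(-1/2808)) = sqrt(674817 + 2521/351) = sqrt(236863288/351) = 2*sqrt(2309417058)/117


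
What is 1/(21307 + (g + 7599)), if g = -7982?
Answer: 1/20924 ≈ 4.7792e-5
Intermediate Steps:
1/(21307 + (g + 7599)) = 1/(21307 + (-7982 + 7599)) = 1/(21307 - 383) = 1/20924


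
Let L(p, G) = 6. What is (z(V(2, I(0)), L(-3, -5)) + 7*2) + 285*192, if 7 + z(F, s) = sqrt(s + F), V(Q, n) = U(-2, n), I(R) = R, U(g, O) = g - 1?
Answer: 54727 + sqrt(3) ≈ 54729.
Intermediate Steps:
U(g, O) = -1 + g
V(Q, n) = -3 (V(Q, n) = -1 - 2 = -3)
z(F, s) = -7 + sqrt(F + s) (z(F, s) = -7 + sqrt(s + F) = -7 + sqrt(F + s))
(z(V(2, I(0)), L(-3, -5)) + 7*2) + 285*192 = ((-7 + sqrt(-3 + 6)) + 7*2) + 285*192 = ((-7 + sqrt(3)) + 14) + 54720 = (7 + sqrt(3)) + 54720 = 54727 + sqrt(3)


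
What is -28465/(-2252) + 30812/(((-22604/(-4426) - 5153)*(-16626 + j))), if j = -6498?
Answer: 1874709448555583/148314042703044 ≈ 12.640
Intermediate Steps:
-28465/(-2252) + 30812/(((-22604/(-4426) - 5153)*(-16626 + j))) = -28465/(-2252) + 30812/(((-22604/(-4426) - 5153)*(-16626 - 6498))) = -28465*(-1/2252) + 30812/(((-22604*(-1/4426) - 5153)*(-23124))) = 28465/2252 + 30812/(((11302/2213 - 5153)*(-23124))) = 28465/2252 + 30812/((-11392287/2213*(-23124))) = 28465/2252 + 30812/(263435244588/2213) = 28465/2252 + 30812*(2213/263435244588) = 28465/2252 + 17046739/65858811147 = 1874709448555583/148314042703044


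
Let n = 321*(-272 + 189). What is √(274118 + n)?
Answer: 5*√9899 ≈ 497.47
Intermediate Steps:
n = -26643 (n = 321*(-83) = -26643)
√(274118 + n) = √(274118 - 26643) = √247475 = 5*√9899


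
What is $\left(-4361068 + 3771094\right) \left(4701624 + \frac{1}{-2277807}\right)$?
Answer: $- \frac{300869660493381298}{108467} \approx -2.7738 \cdot 10^{12}$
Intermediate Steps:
$\left(-4361068 + 3771094\right) \left(4701624 + \frac{1}{-2277807}\right) = - 589974 \left(4701624 - \frac{1}{2277807}\right) = \left(-589974\right) \frac{10709392058567}{2277807} = - \frac{300869660493381298}{108467}$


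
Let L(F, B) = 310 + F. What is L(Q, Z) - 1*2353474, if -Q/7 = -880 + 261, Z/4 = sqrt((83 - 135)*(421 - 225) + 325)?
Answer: -2348831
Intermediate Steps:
Z = 4*I*sqrt(9867) (Z = 4*sqrt((83 - 135)*(421 - 225) + 325) = 4*sqrt(-52*196 + 325) = 4*sqrt(-10192 + 325) = 4*sqrt(-9867) = 4*(I*sqrt(9867)) = 4*I*sqrt(9867) ≈ 397.33*I)
Q = 4333 (Q = -7*(-880 + 261) = -7*(-619) = 4333)
L(Q, Z) - 1*2353474 = (310 + 4333) - 1*2353474 = 4643 - 2353474 = -2348831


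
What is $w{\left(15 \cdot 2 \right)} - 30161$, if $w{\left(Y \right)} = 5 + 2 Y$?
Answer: $-30096$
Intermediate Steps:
$w{\left(15 \cdot 2 \right)} - 30161 = \left(5 + 2 \cdot 15 \cdot 2\right) - 30161 = \left(5 + 2 \cdot 30\right) - 30161 = \left(5 + 60\right) - 30161 = 65 - 30161 = -30096$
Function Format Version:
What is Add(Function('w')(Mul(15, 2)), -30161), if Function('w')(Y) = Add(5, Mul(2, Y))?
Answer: -30096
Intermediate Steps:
Add(Function('w')(Mul(15, 2)), -30161) = Add(Add(5, Mul(2, Mul(15, 2))), -30161) = Add(Add(5, Mul(2, 30)), -30161) = Add(Add(5, 60), -30161) = Add(65, -30161) = -30096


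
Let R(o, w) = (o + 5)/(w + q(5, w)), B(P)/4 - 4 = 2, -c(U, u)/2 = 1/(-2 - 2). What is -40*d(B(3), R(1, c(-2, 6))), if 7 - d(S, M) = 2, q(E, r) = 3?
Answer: -200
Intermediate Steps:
c(U, u) = ½ (c(U, u) = -2/(-2 - 2) = -2/(-4) = -2*(-¼) = ½)
B(P) = 24 (B(P) = 16 + 4*2 = 16 + 8 = 24)
R(o, w) = (5 + o)/(3 + w) (R(o, w) = (o + 5)/(w + 3) = (5 + o)/(3 + w))
d(S, M) = 5 (d(S, M) = 7 - 1*2 = 7 - 2 = 5)
-40*d(B(3), R(1, c(-2, 6))) = -40*5 = -200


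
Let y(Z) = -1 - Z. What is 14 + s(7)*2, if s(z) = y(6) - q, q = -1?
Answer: 2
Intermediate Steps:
s(z) = -6 (s(z) = (-1 - 1*6) - 1*(-1) = (-1 - 6) + 1 = -7 + 1 = -6)
14 + s(7)*2 = 14 - 6*2 = 14 - 12 = 2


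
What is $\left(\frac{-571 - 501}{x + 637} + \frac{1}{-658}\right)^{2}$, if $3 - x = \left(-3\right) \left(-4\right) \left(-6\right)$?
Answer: $\frac{7790004121}{3429507844} \approx 2.2715$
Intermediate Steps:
$x = 75$ ($x = 3 - \left(-3\right) \left(-4\right) \left(-6\right) = 3 - 12 \left(-6\right) = 3 - -72 = 3 + 72 = 75$)
$\left(\frac{-571 - 501}{x + 637} + \frac{1}{-658}\right)^{2} = \left(\frac{-571 - 501}{75 + 637} + \frac{1}{-658}\right)^{2} = \left(- \frac{1072}{712} - \frac{1}{658}\right)^{2} = \left(\left(-1072\right) \frac{1}{712} - \frac{1}{658}\right)^{2} = \left(- \frac{134}{89} - \frac{1}{658}\right)^{2} = \left(- \frac{88261}{58562}\right)^{2} = \frac{7790004121}{3429507844}$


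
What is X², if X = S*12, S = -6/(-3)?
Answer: 576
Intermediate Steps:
S = 2 (S = -6*(-⅓) = 2)
X = 24 (X = 2*12 = 24)
X² = 24² = 576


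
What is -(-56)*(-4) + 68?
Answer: -156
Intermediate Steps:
-(-56)*(-4) + 68 = -8*28 + 68 = -224 + 68 = -156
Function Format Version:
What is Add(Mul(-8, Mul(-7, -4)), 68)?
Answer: -156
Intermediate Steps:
Add(Mul(-8, Mul(-7, -4)), 68) = Add(Mul(-8, 28), 68) = Add(-224, 68) = -156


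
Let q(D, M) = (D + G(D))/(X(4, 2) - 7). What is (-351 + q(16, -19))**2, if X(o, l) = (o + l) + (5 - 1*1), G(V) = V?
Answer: 1042441/9 ≈ 1.1583e+5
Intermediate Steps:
X(o, l) = 4 + l + o (X(o, l) = (l + o) + (5 - 1) = (l + o) + 4 = 4 + l + o)
q(D, M) = 2*D/3 (q(D, M) = (D + D)/((4 + 2 + 4) - 7) = (2*D)/(10 - 7) = (2*D)/3 = (2*D)*(1/3) = 2*D/3)
(-351 + q(16, -19))**2 = (-351 + (2/3)*16)**2 = (-351 + 32/3)**2 = (-1021/3)**2 = 1042441/9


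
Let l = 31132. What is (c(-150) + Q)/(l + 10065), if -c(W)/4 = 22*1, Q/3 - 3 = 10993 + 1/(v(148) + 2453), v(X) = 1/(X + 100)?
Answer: 20014551244/25061988965 ≈ 0.79860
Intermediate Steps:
v(X) = 1/(100 + X)
Q = 20068085604/608345 (Q = 9 + 3*(10993 + 1/(1/(100 + 148) + 2453)) = 9 + 3*(10993 + 1/(1/248 + 2453)) = 9 + 3*(10993 + 1/(608345/248)) = 9 + 3*(10993 + 248/608345) = 9 + 3*(6687536833/608345) = 9 + 20062610499/608345 = 20068085604/608345 ≈ 32988.)
c(W) = -88
(c(-150) + Q)/(l + 10065) = (-88 + 20068085604/608345)/(31132 + 10065) = (20014551244/608345)/41197 = (20014551244/608345)*(1/41197) = 20014551244/25061988965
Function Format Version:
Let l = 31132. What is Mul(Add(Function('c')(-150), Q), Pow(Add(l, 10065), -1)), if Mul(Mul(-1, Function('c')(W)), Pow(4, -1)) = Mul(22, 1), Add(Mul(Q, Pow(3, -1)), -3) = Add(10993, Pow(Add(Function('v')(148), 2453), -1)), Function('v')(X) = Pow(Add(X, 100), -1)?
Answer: Rational(20014551244, 25061988965) ≈ 0.79860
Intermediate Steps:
Function('v')(X) = Pow(Add(100, X), -1)
Q = Rational(20068085604, 608345) (Q = Add(9, Mul(3, Add(10993, Pow(Add(Pow(Add(100, 148), -1), 2453), -1)))) = Add(9, Mul(3, Add(10993, Pow(Add(Pow(248, -1), 2453), -1)))) = Add(9, Mul(3, Add(10993, Pow(Add(Rational(1, 248), 2453), -1)))) = Add(9, Mul(3, Add(10993, Pow(Rational(608345, 248), -1)))) = Add(9, Mul(3, Add(10993, Rational(248, 608345)))) = Add(9, Mul(3, Rational(6687536833, 608345))) = Add(9, Rational(20062610499, 608345)) = Rational(20068085604, 608345) ≈ 32988.)
Function('c')(W) = -88 (Function('c')(W) = Mul(-4, Mul(22, 1)) = Mul(-4, 22) = -88)
Mul(Add(Function('c')(-150), Q), Pow(Add(l, 10065), -1)) = Mul(Add(-88, Rational(20068085604, 608345)), Pow(Add(31132, 10065), -1)) = Mul(Rational(20014551244, 608345), Pow(41197, -1)) = Mul(Rational(20014551244, 608345), Rational(1, 41197)) = Rational(20014551244, 25061988965)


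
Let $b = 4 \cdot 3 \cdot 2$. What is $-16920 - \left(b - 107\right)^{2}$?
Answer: $-23809$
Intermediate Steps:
$b = 24$ ($b = 12 \cdot 2 = 24$)
$-16920 - \left(b - 107\right)^{2} = -16920 - \left(24 - 107\right)^{2} = -16920 - \left(-83\right)^{2} = -16920 - 6889 = -23809$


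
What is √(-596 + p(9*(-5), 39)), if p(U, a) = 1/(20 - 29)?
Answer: I*√5365/3 ≈ 24.415*I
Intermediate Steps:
p(U, a) = -⅑ (p(U, a) = 1/(-9) = -⅑)
√(-596 + p(9*(-5), 39)) = √(-596 - ⅑) = √(-5365/9) = I*√5365/3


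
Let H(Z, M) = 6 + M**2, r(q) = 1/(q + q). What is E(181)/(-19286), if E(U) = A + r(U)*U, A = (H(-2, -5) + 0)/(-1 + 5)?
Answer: -33/77144 ≈ -0.00042777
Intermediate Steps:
r(q) = 1/(2*q)
A = 31/4 (A = ((6 + (-5)**2) + 0)/(-1 + 5) = ((6 + 25) + 0)/4 = (31 + 0)*(1/4) = 31*(1/4) = 31/4 ≈ 7.7500)
E(U) = 33/4 (E(U) = 31/4 + (1/(2*U))*U = 31/4 + 1/2 = 33/4)
E(181)/(-19286) = (33/4)/(-19286) = (33/4)*(-1/19286) = -33/77144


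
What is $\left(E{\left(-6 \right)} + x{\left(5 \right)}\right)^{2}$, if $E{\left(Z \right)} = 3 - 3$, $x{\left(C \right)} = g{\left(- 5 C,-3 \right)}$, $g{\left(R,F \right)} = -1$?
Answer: $1$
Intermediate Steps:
$x{\left(C \right)} = -1$
$E{\left(Z \right)} = 0$
$\left(E{\left(-6 \right)} + x{\left(5 \right)}\right)^{2} = \left(0 - 1\right)^{2} = \left(-1\right)^{2} = 1$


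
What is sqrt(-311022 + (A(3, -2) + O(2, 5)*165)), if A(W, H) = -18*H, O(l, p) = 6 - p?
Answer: 19*I*sqrt(861) ≈ 557.51*I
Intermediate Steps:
sqrt(-311022 + (A(3, -2) + O(2, 5)*165)) = sqrt(-311022 + (-18*(-2) + (6 - 1*5)*165)) = sqrt(-311022 + (36 + (6 - 5)*165)) = sqrt(-311022 + (36 + 1*165)) = sqrt(-311022 + (36 + 165)) = sqrt(-311022 + 201) = sqrt(-310821) = 19*I*sqrt(861)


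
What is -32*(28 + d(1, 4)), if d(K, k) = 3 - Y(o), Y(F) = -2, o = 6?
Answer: -1056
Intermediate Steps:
d(K, k) = 5 (d(K, k) = 3 - 1*(-2) = 3 + 2 = 5)
-32*(28 + d(1, 4)) = -32*(28 + 5) = -32*33 = -1056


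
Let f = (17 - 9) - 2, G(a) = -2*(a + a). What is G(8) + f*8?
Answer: 16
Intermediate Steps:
G(a) = -4*a
f = 6 (f = 8 - 2 = 6)
G(8) + f*8 = -4*8 + 6*8 = -32 + 48 = 16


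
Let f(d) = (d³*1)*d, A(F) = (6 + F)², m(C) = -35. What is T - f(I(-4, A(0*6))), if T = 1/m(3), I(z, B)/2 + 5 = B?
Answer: -517171761/35 ≈ -1.4776e+7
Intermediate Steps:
I(z, B) = -10 + 2*B
T = -1/35 (T = 1/(-35) = -1/35 ≈ -0.028571)
f(d) = d⁴ (f(d) = d³*d = d⁴)
T - f(I(-4, A(0*6))) = -1/35 - (-10 + 2*(6 + 0*6)²)⁴ = -1/35 - (-10 + 2*(6 + 0)²)⁴ = -1/35 - (-10 + 2*6²)⁴ = -1/35 - (-10 + 2*36)⁴ = -1/35 - (-10 + 72)⁴ = -1/35 - 1*62⁴ = -1/35 - 1*14776336 = -1/35 - 14776336 = -517171761/35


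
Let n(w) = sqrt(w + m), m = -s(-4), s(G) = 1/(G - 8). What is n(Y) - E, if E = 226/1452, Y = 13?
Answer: -113/726 + sqrt(471)/6 ≈ 3.4614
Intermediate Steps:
s(G) = 1/(-8 + G)
m = 1/12 (m = -1/(-8 - 4) = -1/(-12) = -1*(-1/12) = 1/12 ≈ 0.083333)
n(w) = sqrt(1/12 + w) (n(w) = sqrt(w + 1/12) = sqrt(1/12 + w))
E = 113/726 (E = 226*(1/1452) = 113/726 ≈ 0.15565)
n(Y) - E = sqrt(3 + 36*13)/6 - 1*113/726 = sqrt(3 + 468)/6 - 113/726 = sqrt(471)/6 - 113/726 = -113/726 + sqrt(471)/6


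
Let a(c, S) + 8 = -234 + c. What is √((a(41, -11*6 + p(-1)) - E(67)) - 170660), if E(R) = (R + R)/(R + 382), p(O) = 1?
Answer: I*√34445808627/449 ≈ 413.35*I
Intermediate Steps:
E(R) = 2*R/(382 + R) (E(R) = (2*R)/(382 + R) = 2*R/(382 + R))
a(c, S) = -242 + c (a(c, S) = -8 + (-234 + c) = -242 + c)
√((a(41, -11*6 + p(-1)) - E(67)) - 170660) = √(((-242 + 41) - 2*67/(382 + 67)) - 170660) = √((-201 - 2*67/449) - 170660) = √((-201 - 1*134/449) - 170660) = √((-201 - 134/449) - 170660) = √(-90383/449 - 170660) = √(-76716723/449) = I*√34445808627/449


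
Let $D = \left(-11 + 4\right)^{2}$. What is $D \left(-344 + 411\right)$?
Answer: $3283$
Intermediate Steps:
$D = 49$ ($D = \left(-7\right)^{2} = 49$)
$D \left(-344 + 411\right) = 49 \left(-344 + 411\right) = 49 \cdot 67 = 3283$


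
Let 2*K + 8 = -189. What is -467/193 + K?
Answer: -38955/386 ≈ -100.92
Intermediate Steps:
K = -197/2 (K = -4 + (1/2)*(-189) = -4 - 189/2 = -197/2 ≈ -98.500)
-467/193 + K = -467/193 - 197/2 = -38955/386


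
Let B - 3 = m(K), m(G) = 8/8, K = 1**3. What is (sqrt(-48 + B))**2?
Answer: -44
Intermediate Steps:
K = 1
m(G) = 1 (m(G) = 8*(1/8) = 1)
B = 4 (B = 3 + 1 = 4)
(sqrt(-48 + B))**2 = (sqrt(-48 + 4))**2 = (sqrt(-44))**2 = (2*I*sqrt(11))**2 = -44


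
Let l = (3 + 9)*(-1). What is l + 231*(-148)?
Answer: -34200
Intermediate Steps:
l = -12 (l = 12*(-1) = -12)
l + 231*(-148) = -12 + 231*(-148) = -12 - 34188 = -34200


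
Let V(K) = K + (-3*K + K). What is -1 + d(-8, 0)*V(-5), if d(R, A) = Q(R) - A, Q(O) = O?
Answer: -41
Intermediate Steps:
d(R, A) = R - A
V(K) = -K (V(K) = K - 2*K = -K)
-1 + d(-8, 0)*V(-5) = -1 + (-8 - 1*0)*(-1*(-5)) = -1 + (-8 + 0)*5 = -1 - 8*5 = -1 - 40 = -41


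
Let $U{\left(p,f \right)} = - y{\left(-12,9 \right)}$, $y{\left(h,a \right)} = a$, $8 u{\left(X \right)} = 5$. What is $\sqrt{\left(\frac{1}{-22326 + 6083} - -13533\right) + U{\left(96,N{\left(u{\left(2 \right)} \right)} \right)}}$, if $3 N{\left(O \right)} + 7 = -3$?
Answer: $\frac{\sqrt{3568105186433}}{16243} \approx 116.29$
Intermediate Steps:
$u{\left(X \right)} = \frac{5}{8}$ ($u{\left(X \right)} = \frac{1}{8} \cdot 5 = \frac{5}{8}$)
$N{\left(O \right)} = - \frac{10}{3}$ ($N{\left(O \right)} = - \frac{7}{3} + \frac{1}{3} \left(-3\right) = - \frac{7}{3} - 1 = - \frac{10}{3}$)
$U{\left(p,f \right)} = -9$ ($U{\left(p,f \right)} = \left(-1\right) 9 = -9$)
$\sqrt{\left(\frac{1}{-22326 + 6083} - -13533\right) + U{\left(96,N{\left(u{\left(2 \right)} \right)} \right)}} = \sqrt{\left(\frac{1}{-22326 + 6083} - -13533\right) - 9} = \sqrt{\left(\frac{1}{-16243} + 13533\right) - 9} = \sqrt{\left(- \frac{1}{16243} + 13533\right) - 9} = \sqrt{\frac{219816518}{16243} - 9} = \sqrt{\frac{219670331}{16243}} = \frac{\sqrt{3568105186433}}{16243}$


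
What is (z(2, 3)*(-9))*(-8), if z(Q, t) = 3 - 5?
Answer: -144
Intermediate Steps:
z(Q, t) = -2
(z(2, 3)*(-9))*(-8) = -2*(-9)*(-8) = 18*(-8) = -144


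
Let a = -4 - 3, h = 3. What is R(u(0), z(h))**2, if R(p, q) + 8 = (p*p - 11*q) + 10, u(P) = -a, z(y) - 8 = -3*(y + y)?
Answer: 25921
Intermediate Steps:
z(y) = 8 - 6*y (z(y) = 8 - 3*(y + y) = 8 - 6*y)
a = -7
u(P) = 7 (u(P) = -1*(-7) = 7)
R(p, q) = 2 + p**2 - 11*q (R(p, q) = -8 + ((p*p - 11*q) + 10) = -8 + ((p**2 - 11*q) + 10) = -8 + (10 + p**2 - 11*q) = 2 + p**2 - 11*q)
R(u(0), z(h))**2 = (2 + 7**2 - 11*(8 - 6*3))**2 = (2 + 49 - 11*(8 - 18))**2 = (2 + 49 - 11*(-10))**2 = (2 + 49 + 110)**2 = 161**2 = 25921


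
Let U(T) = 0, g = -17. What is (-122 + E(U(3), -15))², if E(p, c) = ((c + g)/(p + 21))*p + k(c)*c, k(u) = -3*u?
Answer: 635209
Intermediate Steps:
E(p, c) = -3*c² + p*(-17 + c)/(21 + p) (E(p, c) = ((c - 17)/(p + 21))*p + (-3*c)*c = ((-17 + c)/(21 + p))*p - 3*c² = p*(-17 + c)/(21 + p) - 3*c² = -3*c² + p*(-17 + c)/(21 + p))
(-122 + E(U(3), -15))² = (-122 + (-63*(-15)² - 17*0 - 15*0 - 3*0*(-15)²)/(21 + 0))² = (-122 + (-63*225 + 0 + 0 - 3*0*225)/21)² = (-122 + (-14175 + 0 + 0 + 0)/21)² = (-122 + (1/21)*(-14175))² = (-122 - 675)² = (-797)² = 635209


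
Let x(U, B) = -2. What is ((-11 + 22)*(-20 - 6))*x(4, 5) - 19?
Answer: 553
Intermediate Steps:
((-11 + 22)*(-20 - 6))*x(4, 5) - 19 = ((-11 + 22)*(-20 - 6))*(-2) - 19 = (11*(-26))*(-2) - 19 = -286*(-2) - 19 = 572 - 19 = 553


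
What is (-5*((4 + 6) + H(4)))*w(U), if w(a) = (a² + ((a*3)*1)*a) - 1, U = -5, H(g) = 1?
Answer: -5445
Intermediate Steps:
w(a) = -1 + 4*a² (w(a) = (a² + ((3*a)*1)*a) - 1 = (a² + (3*a)*a) - 1 = (a² + 3*a²) - 1 = 4*a² - 1 = -1 + 4*a²)
(-5*((4 + 6) + H(4)))*w(U) = (-5*((4 + 6) + 1))*(-1 + 4*(-5)²) = (-5*(10 + 1))*(-1 + 4*25) = (-5*11)*(-1 + 100) = -55*99 = -5445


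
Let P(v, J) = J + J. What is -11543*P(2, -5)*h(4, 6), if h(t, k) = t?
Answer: 461720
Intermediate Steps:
P(v, J) = 2*J
-11543*P(2, -5)*h(4, 6) = -11543*2*(-5)*4 = -(-115430)*4 = -11543*(-40) = 461720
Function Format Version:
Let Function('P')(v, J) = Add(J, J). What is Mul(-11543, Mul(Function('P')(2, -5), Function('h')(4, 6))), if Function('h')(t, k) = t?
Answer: 461720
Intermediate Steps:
Function('P')(v, J) = Mul(2, J)
Mul(-11543, Mul(Function('P')(2, -5), Function('h')(4, 6))) = Mul(-11543, Mul(Mul(2, -5), 4)) = Mul(-11543, Mul(-10, 4)) = Mul(-11543, -40) = 461720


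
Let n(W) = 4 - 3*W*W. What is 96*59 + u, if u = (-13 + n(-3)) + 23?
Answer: 5651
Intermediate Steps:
n(W) = 4 - 3*W**2
u = -13 (u = (-13 + (4 - 3*(-3)**2)) + 23 = (-13 + (4 - 3*9)) + 23 = (-13 + (4 - 27)) + 23 = (-13 - 23) + 23 = -36 + 23 = -13)
96*59 + u = 96*59 - 13 = 5664 - 13 = 5651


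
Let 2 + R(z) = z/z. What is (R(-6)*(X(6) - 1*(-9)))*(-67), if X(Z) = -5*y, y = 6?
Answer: -1407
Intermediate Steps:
R(z) = -1 (R(z) = -2 + z/z = -2 + 1 = -1)
X(Z) = -30 (X(Z) = -5*6 = -30)
(R(-6)*(X(6) - 1*(-9)))*(-67) = -(-30 - 1*(-9))*(-67) = -(-30 + 9)*(-67) = -1*(-21)*(-67) = 21*(-67) = -1407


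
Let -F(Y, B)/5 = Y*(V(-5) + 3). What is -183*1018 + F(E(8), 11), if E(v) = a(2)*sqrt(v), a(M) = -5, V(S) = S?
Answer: -186294 - 100*sqrt(2) ≈ -1.8644e+5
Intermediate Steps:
E(v) = -5*sqrt(v)
F(Y, B) = 10*Y (F(Y, B) = -5*Y*(-5 + 3) = -5*Y*(-2) = -(-10)*Y = 10*Y)
-183*1018 + F(E(8), 11) = -183*1018 + 10*(-10*sqrt(2)) = -186294 + 10*(-10*sqrt(2)) = -186294 - 100*sqrt(2)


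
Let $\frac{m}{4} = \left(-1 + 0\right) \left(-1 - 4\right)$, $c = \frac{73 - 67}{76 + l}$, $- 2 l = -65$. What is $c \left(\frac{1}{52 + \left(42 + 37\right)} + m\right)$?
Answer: $\frac{31452}{28427} \approx 1.1064$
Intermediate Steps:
$l = \frac{65}{2}$ ($l = \left(- \frac{1}{2}\right) \left(-65\right) = \frac{65}{2} \approx 32.5$)
$c = \frac{12}{217}$ ($c = \frac{73 - 67}{76 + \frac{65}{2}} = \frac{6}{\frac{217}{2}} = 6 \cdot \frac{2}{217} = \frac{12}{217} \approx 0.0553$)
$m = 20$ ($m = 4 \left(-1 + 0\right) \left(-1 - 4\right) = 4 \left(- (-1 - 4)\right) = 4 \left(\left(-1\right) \left(-5\right)\right) = 4 \cdot 5 = 20$)
$c \left(\frac{1}{52 + \left(42 + 37\right)} + m\right) = \frac{12 \left(\frac{1}{52 + \left(42 + 37\right)} + 20\right)}{217} = \frac{12 \left(\frac{1}{52 + 79} + 20\right)}{217} = \frac{12 \left(\frac{1}{131} + 20\right)}{217} = \frac{12}{217} \cdot \frac{2621}{131} = \frac{31452}{28427}$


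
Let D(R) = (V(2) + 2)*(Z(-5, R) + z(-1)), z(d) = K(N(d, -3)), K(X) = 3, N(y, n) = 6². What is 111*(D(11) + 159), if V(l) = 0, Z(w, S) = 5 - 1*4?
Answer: 18537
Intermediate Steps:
N(y, n) = 36
Z(w, S) = 1 (Z(w, S) = 5 - 4 = 1)
z(d) = 3
D(R) = 8 (D(R) = (0 + 2)*(1 + 3) = 2*4 = 8)
111*(D(11) + 159) = 111*(8 + 159) = 111*167 = 18537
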